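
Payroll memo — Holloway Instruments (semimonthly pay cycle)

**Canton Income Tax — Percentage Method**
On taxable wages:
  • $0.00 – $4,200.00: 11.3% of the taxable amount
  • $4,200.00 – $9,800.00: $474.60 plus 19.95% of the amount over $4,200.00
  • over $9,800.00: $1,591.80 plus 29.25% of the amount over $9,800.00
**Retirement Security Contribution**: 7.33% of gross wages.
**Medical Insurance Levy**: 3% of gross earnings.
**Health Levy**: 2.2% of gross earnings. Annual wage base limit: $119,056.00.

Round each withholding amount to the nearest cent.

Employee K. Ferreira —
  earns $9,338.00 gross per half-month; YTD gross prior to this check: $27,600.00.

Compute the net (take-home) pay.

Canton Income Tax: taxable = $9,338.00
  $474.60 + 19.95% × ($9,338.00 − $4,200.00) = $474.60 + 19.95% × $5,138.00 = $1,499.63
Retirement Security Contribution: 7.33% × $9,338.00 = $684.48
Medical Insurance Levy: 3% × $9,338.00 = $280.14
Health Levy: 2.2% × $9,338.00 = $205.44
Total withheld: $1,499.63 + $684.48 + $280.14 + $205.44 = $2,669.69
Net pay: $9,338.00 − $2,669.69 = $6,668.31

$6,668.31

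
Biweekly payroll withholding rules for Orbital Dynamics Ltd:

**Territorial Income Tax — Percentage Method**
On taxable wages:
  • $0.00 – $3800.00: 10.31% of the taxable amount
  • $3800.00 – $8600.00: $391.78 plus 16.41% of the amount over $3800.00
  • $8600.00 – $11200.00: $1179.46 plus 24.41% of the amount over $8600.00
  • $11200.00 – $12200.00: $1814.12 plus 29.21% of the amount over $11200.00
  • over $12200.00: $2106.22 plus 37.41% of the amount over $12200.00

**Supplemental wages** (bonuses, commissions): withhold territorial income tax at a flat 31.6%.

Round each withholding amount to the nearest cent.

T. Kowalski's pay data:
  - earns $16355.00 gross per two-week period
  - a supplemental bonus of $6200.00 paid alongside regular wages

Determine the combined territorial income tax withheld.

$5619.81

Territorial Income Tax: taxable = $16355.00
  $2106.22 + 37.41% × ($16355.00 − $12200.00) = $2106.22 + 37.41% × $4155.00 = $3660.61
Supplemental (31.6% flat on bonus): 31.6% × $6200.00 = $1959.20
Total territorial income tax: $3660.61 + $1959.20 = $5619.81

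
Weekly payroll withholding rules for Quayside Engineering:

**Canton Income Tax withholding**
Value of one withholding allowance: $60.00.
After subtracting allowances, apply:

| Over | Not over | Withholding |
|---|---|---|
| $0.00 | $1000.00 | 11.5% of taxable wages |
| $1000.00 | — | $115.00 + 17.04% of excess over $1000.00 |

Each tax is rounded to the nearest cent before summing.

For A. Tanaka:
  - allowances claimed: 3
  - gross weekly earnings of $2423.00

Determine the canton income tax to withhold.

Canton Income Tax: taxable = $2423.00 − 3×$60.00 = $2243.00
  $115.00 + 17.04% × ($2243.00 − $1000.00) = $115.00 + 17.04% × $1243.00 = $326.81

$326.81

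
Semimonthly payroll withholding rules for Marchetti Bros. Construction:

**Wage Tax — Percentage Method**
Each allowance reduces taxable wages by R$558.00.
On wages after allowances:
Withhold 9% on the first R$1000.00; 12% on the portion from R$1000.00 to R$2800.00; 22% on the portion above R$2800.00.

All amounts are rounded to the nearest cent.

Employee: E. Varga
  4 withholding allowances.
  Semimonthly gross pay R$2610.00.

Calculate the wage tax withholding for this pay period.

R$34.02

Wage Tax: taxable = R$2610.00 − 4×R$558.00 = R$378.00
  9% × R$378.00 = R$34.02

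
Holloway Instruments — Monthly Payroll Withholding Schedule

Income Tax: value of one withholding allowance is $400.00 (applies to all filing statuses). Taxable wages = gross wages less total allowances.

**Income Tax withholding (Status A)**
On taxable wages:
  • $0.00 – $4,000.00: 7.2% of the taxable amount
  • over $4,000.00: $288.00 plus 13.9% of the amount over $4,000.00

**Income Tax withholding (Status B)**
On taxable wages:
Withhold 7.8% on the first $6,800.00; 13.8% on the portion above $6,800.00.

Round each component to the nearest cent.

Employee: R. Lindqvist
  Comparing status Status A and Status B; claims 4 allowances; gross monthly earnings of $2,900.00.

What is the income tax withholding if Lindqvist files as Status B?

$101.40

Income Tax (Status B): taxable = $2,900.00 − 4×$400.00 = $1,300.00
  7.8% × $1,300.00 = $101.40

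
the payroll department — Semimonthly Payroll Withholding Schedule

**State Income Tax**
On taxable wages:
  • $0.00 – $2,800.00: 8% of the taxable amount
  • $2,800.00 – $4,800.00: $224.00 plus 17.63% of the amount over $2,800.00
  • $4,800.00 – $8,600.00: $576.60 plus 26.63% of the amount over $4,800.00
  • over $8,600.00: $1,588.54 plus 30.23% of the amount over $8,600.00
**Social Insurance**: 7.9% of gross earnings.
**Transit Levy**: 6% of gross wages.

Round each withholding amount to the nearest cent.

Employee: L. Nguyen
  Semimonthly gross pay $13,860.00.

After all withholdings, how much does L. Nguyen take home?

$8,754.82

State Income Tax: taxable = $13,860.00
  $1,588.54 + 30.23% × ($13,860.00 − $8,600.00) = $1,588.54 + 30.23% × $5,260.00 = $3,178.64
Social Insurance: 7.9% × $13,860.00 = $1,094.94
Transit Levy: 6% × $13,860.00 = $831.60
Total withheld: $3,178.64 + $1,094.94 + $831.60 = $5,105.18
Net pay: $13,860.00 − $5,105.18 = $8,754.82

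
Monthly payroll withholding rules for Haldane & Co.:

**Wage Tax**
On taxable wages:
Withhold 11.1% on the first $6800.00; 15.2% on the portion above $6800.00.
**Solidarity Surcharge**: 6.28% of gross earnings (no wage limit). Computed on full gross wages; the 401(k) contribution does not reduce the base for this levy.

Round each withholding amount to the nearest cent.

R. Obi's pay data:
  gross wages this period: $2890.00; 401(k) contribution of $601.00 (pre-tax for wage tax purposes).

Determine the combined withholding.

$435.57

Wage Tax: taxable = $2890.00 − $601.00 = $2289.00
  11.1% × $2289.00 = $254.08
Solidarity Surcharge: 6.28% × $2890.00 = $181.49
Total: $254.08 + $181.49 = $435.57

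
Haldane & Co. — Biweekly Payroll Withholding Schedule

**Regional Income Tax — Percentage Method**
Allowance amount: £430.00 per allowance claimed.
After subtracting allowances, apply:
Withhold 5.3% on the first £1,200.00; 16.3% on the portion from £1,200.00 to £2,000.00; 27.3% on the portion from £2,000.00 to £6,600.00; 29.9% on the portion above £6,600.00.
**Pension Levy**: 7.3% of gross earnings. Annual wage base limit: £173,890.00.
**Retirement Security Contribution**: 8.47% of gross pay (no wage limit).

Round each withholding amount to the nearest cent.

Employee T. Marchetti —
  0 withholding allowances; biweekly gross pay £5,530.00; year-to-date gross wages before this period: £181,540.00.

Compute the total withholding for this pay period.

Regional Income Tax: taxable = £5,530.00
  £194.00 + 27.3% × (£5,530.00 − £2,000.00) = £194.00 + 27.3% × £3,530.00 = £1,157.69
Pension Levy: YTD £181,540.00 ≥ cap £173,890.00 → £0.00
Retirement Security Contribution: 8.47% × £5,530.00 = £468.39
Total: £1,157.69 + £0.00 + £468.39 = £1,626.08

£1,626.08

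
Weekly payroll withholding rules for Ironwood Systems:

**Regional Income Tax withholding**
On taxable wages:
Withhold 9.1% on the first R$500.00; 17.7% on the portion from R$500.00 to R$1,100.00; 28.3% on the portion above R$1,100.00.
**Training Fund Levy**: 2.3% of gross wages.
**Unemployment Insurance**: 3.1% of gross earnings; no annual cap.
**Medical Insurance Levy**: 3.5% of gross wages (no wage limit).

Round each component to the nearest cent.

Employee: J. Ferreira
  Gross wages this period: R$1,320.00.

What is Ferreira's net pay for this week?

R$988.56

Regional Income Tax: taxable = R$1,320.00
  R$151.70 + 28.3% × (R$1,320.00 − R$1,100.00) = R$151.70 + 28.3% × R$220.00 = R$213.96
Training Fund Levy: 2.3% × R$1,320.00 = R$30.36
Unemployment Insurance: 3.1% × R$1,320.00 = R$40.92
Medical Insurance Levy: 3.5% × R$1,320.00 = R$46.20
Total withheld: R$213.96 + R$30.36 + R$40.92 + R$46.20 = R$331.44
Net pay: R$1,320.00 − R$331.44 = R$988.56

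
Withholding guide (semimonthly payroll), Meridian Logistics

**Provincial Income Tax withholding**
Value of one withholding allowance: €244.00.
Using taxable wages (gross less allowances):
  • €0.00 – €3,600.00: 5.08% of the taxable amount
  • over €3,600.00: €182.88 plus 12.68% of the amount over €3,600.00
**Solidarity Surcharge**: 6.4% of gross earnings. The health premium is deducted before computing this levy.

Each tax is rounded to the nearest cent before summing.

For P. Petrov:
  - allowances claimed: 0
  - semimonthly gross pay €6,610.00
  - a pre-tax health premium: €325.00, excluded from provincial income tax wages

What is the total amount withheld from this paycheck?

€925.58

Provincial Income Tax: taxable = €6,610.00 − €325.00 = €6,285.00
  €182.88 + 12.68% × (€6,285.00 − €3,600.00) = €182.88 + 12.68% × €2,685.00 = €523.34
Solidarity Surcharge: 6.4% × €6,285.00 = €402.24
Total: €523.34 + €402.24 = €925.58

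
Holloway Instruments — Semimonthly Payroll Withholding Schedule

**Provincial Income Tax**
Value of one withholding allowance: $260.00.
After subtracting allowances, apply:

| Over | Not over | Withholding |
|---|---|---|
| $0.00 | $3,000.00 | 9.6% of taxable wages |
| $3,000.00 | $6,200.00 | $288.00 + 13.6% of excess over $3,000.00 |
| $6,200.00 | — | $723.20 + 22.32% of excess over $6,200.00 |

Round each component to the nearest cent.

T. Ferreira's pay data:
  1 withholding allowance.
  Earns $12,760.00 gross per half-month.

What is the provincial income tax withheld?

$2,129.36

Provincial Income Tax: taxable = $12,760.00 − 1×$260.00 = $12,500.00
  $723.20 + 22.32% × ($12,500.00 − $6,200.00) = $723.20 + 22.32% × $6,300.00 = $2,129.36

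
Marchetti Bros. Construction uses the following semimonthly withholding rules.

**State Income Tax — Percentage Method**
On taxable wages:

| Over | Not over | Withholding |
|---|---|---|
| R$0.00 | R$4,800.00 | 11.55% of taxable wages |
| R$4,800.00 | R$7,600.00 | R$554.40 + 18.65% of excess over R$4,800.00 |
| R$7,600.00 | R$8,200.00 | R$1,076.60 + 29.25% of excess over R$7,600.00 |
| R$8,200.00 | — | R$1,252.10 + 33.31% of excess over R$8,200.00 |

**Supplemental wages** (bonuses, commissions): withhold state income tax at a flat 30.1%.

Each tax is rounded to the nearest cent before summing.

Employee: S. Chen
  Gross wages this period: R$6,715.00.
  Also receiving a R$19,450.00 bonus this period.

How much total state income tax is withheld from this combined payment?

State Income Tax: taxable = R$6,715.00
  R$554.40 + 18.65% × (R$6,715.00 − R$4,800.00) = R$554.40 + 18.65% × R$1,915.00 = R$911.55
Supplemental (30.1% flat on bonus): 30.1% × R$19,450.00 = R$5,854.45
Total state income tax: R$911.55 + R$5,854.45 = R$6,766.00

R$6,766.00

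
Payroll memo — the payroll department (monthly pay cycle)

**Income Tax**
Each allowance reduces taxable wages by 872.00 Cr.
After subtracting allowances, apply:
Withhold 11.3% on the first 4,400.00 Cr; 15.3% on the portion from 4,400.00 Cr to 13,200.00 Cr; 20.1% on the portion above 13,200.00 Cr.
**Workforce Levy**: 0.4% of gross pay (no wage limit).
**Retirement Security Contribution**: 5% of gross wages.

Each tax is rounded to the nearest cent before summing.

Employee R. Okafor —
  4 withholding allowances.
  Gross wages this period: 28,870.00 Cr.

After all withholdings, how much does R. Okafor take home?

Income Tax: taxable = 28,870.00 Cr − 4×872.00 Cr = 25,382.00 Cr
  1,843.60 Cr + 20.1% × (25,382.00 Cr − 13,200.00 Cr) = 1,843.60 Cr + 20.1% × 12,182.00 Cr = 4,292.18 Cr
Workforce Levy: 0.4% × 28,870.00 Cr = 115.48 Cr
Retirement Security Contribution: 5% × 28,870.00 Cr = 1,443.50 Cr
Total withheld: 4,292.18 Cr + 115.48 Cr + 1,443.50 Cr = 5,851.16 Cr
Net pay: 28,870.00 Cr − 5,851.16 Cr = 23,018.84 Cr

23,018.84 Cr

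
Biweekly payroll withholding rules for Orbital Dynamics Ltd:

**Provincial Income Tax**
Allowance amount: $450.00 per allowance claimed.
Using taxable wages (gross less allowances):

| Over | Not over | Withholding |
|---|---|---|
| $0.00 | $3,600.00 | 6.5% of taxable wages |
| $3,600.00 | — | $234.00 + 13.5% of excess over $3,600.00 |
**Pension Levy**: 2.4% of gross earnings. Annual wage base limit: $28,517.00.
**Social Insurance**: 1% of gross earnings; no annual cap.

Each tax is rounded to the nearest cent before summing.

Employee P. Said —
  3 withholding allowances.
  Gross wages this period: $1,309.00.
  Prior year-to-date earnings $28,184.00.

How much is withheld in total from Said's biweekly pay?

Provincial Income Tax: taxable = $1,309.00 − 3×$450.00 = $-41.00
  Taxable ≤ 0 → $0.00
Pension Levy: cap $28,517.00 − YTD $28,184.00 = $333.00 subject; 2.4% × $333.00 = $7.99
Social Insurance: 1% × $1,309.00 = $13.09
Total: $0.00 + $7.99 + $13.09 = $21.08

$21.08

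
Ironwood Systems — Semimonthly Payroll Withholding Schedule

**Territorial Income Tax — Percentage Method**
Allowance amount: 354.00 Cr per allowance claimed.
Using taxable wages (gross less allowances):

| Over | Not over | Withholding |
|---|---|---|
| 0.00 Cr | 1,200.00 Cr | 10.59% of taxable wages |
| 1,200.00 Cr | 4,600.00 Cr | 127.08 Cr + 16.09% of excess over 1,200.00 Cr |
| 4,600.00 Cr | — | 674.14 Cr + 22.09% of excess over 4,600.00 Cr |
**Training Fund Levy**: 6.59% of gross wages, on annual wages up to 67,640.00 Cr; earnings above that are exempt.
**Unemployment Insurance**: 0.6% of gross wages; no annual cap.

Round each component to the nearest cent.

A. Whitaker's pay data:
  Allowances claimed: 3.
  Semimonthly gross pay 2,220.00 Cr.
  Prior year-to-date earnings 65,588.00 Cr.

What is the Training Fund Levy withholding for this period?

135.23 Cr

Training Fund Levy: cap 67,640.00 Cr − YTD 65,588.00 Cr = 2,052.00 Cr subject; 6.59% × 2,052.00 Cr = 135.23 Cr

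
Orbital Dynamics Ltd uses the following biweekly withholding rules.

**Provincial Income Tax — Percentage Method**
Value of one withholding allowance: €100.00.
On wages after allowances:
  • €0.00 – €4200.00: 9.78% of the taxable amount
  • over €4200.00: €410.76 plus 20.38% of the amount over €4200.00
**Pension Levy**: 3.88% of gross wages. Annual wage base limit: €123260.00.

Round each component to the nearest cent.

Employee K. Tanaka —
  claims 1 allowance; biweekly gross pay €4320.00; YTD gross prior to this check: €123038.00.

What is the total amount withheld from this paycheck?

Provincial Income Tax: taxable = €4320.00 − 1×€100.00 = €4220.00
  €410.76 + 20.38% × (€4220.00 − €4200.00) = €410.76 + 20.38% × €20.00 = €414.84
Pension Levy: cap €123260.00 − YTD €123038.00 = €222.00 subject; 3.88% × €222.00 = €8.61
Total: €414.84 + €8.61 = €423.45

€423.45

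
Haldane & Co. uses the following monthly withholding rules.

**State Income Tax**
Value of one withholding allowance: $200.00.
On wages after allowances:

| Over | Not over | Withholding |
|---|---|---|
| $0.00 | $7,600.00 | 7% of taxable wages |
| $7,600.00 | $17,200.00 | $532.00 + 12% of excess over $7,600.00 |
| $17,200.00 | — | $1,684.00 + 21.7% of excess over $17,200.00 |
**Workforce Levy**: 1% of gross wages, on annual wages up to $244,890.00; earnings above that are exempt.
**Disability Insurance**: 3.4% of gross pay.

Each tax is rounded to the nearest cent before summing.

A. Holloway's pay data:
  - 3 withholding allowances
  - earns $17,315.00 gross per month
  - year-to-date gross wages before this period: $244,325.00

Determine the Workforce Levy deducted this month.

Workforce Levy: cap $244,890.00 − YTD $244,325.00 = $565.00 subject; 1% × $565.00 = $5.65

$5.65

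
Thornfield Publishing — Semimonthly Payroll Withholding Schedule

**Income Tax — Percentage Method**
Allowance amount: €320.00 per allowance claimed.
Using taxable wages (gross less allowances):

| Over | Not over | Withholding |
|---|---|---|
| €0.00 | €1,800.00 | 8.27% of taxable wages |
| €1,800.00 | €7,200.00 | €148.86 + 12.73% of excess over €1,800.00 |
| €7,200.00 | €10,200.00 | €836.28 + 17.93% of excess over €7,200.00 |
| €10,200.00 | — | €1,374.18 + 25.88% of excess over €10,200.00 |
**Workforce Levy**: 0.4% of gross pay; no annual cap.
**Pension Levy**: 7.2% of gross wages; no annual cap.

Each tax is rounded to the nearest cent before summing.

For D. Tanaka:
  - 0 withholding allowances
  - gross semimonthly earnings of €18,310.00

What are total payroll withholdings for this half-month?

€4,864.61

Income Tax: taxable = €18,310.00
  €1,374.18 + 25.88% × (€18,310.00 − €10,200.00) = €1,374.18 + 25.88% × €8,110.00 = €3,473.05
Workforce Levy: 0.4% × €18,310.00 = €73.24
Pension Levy: 7.2% × €18,310.00 = €1,318.32
Total: €3,473.05 + €73.24 + €1,318.32 = €4,864.61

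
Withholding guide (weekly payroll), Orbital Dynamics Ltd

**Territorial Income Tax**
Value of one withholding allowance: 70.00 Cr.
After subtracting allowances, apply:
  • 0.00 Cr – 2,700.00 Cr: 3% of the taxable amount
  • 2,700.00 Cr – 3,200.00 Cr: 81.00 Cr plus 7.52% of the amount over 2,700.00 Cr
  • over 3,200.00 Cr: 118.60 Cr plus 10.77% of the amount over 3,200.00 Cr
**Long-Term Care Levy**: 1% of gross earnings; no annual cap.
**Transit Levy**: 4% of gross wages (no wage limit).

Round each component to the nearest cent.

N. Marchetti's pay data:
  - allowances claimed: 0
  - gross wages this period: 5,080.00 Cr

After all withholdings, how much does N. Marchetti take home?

Territorial Income Tax: taxable = 5,080.00 Cr
  118.60 Cr + 10.77% × (5,080.00 Cr − 3,200.00 Cr) = 118.60 Cr + 10.77% × 1,880.00 Cr = 321.08 Cr
Long-Term Care Levy: 1% × 5,080.00 Cr = 50.80 Cr
Transit Levy: 4% × 5,080.00 Cr = 203.20 Cr
Total withheld: 321.08 Cr + 50.80 Cr + 203.20 Cr = 575.08 Cr
Net pay: 5,080.00 Cr − 575.08 Cr = 4,504.92 Cr

4,504.92 Cr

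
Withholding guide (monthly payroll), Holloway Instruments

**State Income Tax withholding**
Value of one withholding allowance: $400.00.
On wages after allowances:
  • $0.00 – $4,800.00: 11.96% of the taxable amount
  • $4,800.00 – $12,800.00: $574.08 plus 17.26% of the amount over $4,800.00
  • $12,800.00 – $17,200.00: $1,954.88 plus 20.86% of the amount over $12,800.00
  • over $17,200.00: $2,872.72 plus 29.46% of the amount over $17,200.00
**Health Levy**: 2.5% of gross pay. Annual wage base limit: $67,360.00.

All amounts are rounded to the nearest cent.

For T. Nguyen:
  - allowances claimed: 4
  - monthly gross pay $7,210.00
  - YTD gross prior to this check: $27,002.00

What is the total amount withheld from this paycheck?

State Income Tax: taxable = $7,210.00 − 4×$400.00 = $5,610.00
  $574.08 + 17.26% × ($5,610.00 − $4,800.00) = $574.08 + 17.26% × $810.00 = $713.89
Health Levy: 2.5% × $7,210.00 = $180.25
Total: $713.89 + $180.25 = $894.14

$894.14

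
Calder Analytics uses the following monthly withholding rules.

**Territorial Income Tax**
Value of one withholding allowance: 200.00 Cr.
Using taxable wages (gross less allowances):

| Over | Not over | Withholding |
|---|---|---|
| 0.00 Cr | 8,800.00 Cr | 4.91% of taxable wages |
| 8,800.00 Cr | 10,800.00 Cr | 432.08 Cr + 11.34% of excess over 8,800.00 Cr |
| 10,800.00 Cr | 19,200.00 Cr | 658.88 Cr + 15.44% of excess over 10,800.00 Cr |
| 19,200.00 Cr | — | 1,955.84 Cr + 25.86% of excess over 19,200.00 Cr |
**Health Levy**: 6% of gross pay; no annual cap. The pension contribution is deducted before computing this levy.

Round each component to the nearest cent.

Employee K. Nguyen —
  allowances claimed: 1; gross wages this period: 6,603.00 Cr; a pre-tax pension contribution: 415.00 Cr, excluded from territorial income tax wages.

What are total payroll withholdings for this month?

665.29 Cr

Territorial Income Tax: taxable = 6,603.00 Cr − 415.00 Cr − 1×200.00 Cr = 5,988.00 Cr
  4.91% × 5,988.00 Cr = 294.01 Cr
Health Levy: 6% × 6,188.00 Cr = 371.28 Cr
Total: 294.01 Cr + 371.28 Cr = 665.29 Cr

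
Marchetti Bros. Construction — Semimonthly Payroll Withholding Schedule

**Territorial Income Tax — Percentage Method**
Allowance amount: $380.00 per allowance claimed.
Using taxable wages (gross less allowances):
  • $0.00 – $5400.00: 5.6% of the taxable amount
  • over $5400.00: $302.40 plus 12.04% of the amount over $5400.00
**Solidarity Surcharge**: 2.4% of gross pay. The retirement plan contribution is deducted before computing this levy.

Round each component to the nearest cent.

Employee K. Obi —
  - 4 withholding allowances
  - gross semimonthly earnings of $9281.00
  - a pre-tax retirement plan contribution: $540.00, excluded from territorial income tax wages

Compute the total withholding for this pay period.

$731.43

Territorial Income Tax: taxable = $9281.00 − $540.00 − 4×$380.00 = $7221.00
  $302.40 + 12.04% × ($7221.00 − $5400.00) = $302.40 + 12.04% × $1821.00 = $521.65
Solidarity Surcharge: 2.4% × $8741.00 = $209.78
Total: $521.65 + $209.78 = $731.43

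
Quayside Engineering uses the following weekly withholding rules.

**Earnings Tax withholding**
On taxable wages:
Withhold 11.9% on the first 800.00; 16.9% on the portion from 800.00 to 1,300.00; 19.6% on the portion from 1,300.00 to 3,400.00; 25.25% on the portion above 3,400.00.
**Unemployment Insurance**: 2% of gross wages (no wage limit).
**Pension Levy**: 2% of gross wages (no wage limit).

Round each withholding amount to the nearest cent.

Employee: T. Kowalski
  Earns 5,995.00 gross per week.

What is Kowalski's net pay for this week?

Earnings Tax: taxable = 5,995.00
  591.30 + 25.25% × (5,995.00 − 3,400.00) = 591.30 + 25.25% × 2,595.00 = 1,246.54
Unemployment Insurance: 2% × 5,995.00 = 119.90
Pension Levy: 2% × 5,995.00 = 119.90
Total withheld: 1,246.54 + 119.90 + 119.90 = 1,486.34
Net pay: 5,995.00 − 1,486.34 = 4,508.66

4,508.66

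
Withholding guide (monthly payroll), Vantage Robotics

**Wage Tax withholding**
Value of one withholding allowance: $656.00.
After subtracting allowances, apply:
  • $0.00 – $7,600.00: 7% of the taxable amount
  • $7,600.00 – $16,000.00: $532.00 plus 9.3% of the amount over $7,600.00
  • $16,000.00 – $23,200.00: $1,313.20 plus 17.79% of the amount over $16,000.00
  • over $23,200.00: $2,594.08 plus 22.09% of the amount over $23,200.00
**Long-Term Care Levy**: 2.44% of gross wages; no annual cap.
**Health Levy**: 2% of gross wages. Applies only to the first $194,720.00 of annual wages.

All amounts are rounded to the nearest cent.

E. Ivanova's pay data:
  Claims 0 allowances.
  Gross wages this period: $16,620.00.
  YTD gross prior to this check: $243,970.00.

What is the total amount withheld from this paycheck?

$1,829.03

Wage Tax: taxable = $16,620.00
  $1,313.20 + 17.79% × ($16,620.00 − $16,000.00) = $1,313.20 + 17.79% × $620.00 = $1,423.50
Long-Term Care Levy: 2.44% × $16,620.00 = $405.53
Health Levy: YTD $243,970.00 ≥ cap $194,720.00 → $0.00
Total: $1,423.50 + $405.53 + $0.00 = $1,829.03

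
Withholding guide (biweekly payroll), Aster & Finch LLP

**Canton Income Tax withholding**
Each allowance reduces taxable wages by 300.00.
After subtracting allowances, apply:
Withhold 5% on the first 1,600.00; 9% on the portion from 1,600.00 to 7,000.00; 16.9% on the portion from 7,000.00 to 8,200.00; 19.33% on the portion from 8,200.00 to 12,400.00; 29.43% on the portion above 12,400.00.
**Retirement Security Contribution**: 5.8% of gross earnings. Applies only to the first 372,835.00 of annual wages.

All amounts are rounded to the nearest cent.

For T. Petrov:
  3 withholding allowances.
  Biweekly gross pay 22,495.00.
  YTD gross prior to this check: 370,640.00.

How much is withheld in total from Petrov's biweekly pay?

4,414.06

Canton Income Tax: taxable = 22,495.00 − 3×300.00 = 21,595.00
  1,580.66 + 29.43% × (21,595.00 − 12,400.00) = 1,580.66 + 29.43% × 9,195.00 = 4,286.75
Retirement Security Contribution: cap 372,835.00 − YTD 370,640.00 = 2,195.00 subject; 5.8% × 2,195.00 = 127.31
Total: 4,286.75 + 127.31 = 4,414.06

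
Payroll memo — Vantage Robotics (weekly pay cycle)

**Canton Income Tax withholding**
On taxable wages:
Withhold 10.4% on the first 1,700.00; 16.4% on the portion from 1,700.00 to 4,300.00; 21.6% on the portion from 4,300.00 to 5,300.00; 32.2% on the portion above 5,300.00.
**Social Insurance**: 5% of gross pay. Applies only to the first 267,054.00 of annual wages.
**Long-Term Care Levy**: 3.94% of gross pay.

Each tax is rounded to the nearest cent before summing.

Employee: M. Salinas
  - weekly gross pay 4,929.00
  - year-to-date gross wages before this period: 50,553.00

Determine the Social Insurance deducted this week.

246.45

Social Insurance: 5% × 4,929.00 = 246.45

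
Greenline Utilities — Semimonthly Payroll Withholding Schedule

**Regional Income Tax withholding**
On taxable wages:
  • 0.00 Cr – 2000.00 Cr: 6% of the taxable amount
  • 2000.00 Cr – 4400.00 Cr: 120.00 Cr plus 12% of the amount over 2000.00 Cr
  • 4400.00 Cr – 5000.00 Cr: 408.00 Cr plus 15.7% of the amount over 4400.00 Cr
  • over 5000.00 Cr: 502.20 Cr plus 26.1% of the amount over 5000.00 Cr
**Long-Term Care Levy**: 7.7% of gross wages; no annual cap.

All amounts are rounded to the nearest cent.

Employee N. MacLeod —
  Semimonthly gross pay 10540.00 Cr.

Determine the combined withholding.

Regional Income Tax: taxable = 10540.00 Cr
  502.20 Cr + 26.1% × (10540.00 Cr − 5000.00 Cr) = 502.20 Cr + 26.1% × 5540.00 Cr = 1948.14 Cr
Long-Term Care Levy: 7.7% × 10540.00 Cr = 811.58 Cr
Total: 1948.14 Cr + 811.58 Cr = 2759.72 Cr

2759.72 Cr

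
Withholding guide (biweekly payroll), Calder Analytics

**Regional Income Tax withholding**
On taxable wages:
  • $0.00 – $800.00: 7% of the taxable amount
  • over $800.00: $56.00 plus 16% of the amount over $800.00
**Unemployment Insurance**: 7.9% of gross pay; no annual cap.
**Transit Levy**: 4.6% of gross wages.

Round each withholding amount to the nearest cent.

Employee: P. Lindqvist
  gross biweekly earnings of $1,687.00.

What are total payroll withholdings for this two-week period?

$408.79

Regional Income Tax: taxable = $1,687.00
  $56.00 + 16% × ($1,687.00 − $800.00) = $56.00 + 16% × $887.00 = $197.92
Unemployment Insurance: 7.9% × $1,687.00 = $133.27
Transit Levy: 4.6% × $1,687.00 = $77.60
Total: $197.92 + $133.27 + $77.60 = $408.79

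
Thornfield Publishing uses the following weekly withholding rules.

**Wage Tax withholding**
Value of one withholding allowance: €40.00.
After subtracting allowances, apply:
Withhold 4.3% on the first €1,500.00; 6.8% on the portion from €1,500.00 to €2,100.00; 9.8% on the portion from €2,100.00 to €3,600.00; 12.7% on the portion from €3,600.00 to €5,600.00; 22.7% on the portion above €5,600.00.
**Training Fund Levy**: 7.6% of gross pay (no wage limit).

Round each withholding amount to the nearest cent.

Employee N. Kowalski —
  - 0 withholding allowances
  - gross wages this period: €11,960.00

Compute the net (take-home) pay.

Wage Tax: taxable = €11,960.00
  €506.30 + 22.7% × (€11,960.00 − €5,600.00) = €506.30 + 22.7% × €6,360.00 = €1,950.02
Training Fund Levy: 7.6% × €11,960.00 = €908.96
Total withheld: €1,950.02 + €908.96 = €2,858.98
Net pay: €11,960.00 − €2,858.98 = €9,101.02

€9,101.02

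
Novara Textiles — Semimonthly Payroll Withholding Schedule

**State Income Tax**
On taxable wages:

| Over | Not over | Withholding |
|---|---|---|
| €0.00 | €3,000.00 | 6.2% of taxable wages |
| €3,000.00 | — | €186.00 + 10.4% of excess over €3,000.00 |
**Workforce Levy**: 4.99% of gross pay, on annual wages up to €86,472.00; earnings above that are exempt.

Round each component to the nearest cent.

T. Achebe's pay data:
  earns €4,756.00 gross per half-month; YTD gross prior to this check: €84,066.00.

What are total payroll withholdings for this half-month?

€488.68

State Income Tax: taxable = €4,756.00
  €186.00 + 10.4% × (€4,756.00 − €3,000.00) = €186.00 + 10.4% × €1,756.00 = €368.62
Workforce Levy: cap €86,472.00 − YTD €84,066.00 = €2,406.00 subject; 4.99% × €2,406.00 = €120.06
Total: €368.62 + €120.06 = €488.68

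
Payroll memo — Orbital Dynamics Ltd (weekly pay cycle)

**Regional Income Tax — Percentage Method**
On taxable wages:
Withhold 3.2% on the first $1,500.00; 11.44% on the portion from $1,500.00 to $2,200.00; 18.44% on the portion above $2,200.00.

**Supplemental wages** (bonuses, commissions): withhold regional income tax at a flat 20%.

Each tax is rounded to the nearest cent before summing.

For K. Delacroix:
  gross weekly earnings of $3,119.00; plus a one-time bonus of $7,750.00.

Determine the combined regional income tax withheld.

$1,847.54

Regional Income Tax: taxable = $3,119.00
  $128.08 + 18.44% × ($3,119.00 − $2,200.00) = $128.08 + 18.44% × $919.00 = $297.54
Supplemental (20% flat on bonus): 20% × $7,750.00 = $1,550.00
Total regional income tax: $297.54 + $1,550.00 = $1,847.54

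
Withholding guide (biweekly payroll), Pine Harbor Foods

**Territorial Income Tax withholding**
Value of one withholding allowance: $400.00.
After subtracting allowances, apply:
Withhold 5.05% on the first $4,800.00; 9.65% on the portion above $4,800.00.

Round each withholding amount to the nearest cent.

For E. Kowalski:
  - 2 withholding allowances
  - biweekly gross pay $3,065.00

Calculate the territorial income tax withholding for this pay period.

Territorial Income Tax: taxable = $3,065.00 − 2×$400.00 = $2,265.00
  5.05% × $2,265.00 = $114.38

$114.38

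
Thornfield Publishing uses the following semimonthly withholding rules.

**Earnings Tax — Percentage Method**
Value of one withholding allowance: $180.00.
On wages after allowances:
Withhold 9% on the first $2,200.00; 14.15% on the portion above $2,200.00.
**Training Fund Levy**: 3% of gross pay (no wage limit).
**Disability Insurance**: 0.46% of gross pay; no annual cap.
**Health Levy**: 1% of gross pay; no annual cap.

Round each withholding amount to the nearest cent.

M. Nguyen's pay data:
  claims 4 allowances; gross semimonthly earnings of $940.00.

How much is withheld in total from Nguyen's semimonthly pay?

Earnings Tax: taxable = $940.00 − 4×$180.00 = $220.00
  9% × $220.00 = $19.80
Training Fund Levy: 3% × $940.00 = $28.20
Disability Insurance: 0.46% × $940.00 = $4.32
Health Levy: 1% × $940.00 = $9.40
Total: $19.80 + $28.20 + $4.32 + $9.40 = $61.72

$61.72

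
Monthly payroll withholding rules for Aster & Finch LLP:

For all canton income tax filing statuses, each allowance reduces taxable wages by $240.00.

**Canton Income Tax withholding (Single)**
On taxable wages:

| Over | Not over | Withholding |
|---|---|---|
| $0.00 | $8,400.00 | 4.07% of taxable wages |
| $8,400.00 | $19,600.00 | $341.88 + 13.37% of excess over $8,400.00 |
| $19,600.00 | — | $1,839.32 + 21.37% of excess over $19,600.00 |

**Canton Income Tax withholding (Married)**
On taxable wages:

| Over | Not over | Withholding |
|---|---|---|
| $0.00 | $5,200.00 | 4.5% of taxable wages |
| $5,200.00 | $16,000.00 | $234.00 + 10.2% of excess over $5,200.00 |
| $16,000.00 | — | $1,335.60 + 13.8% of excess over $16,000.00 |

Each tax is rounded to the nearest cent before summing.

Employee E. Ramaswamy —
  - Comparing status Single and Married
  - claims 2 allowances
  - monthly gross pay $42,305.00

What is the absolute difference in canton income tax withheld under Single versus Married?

$1,689.35

Canton Income Tax (Single): taxable = $42,305.00 − 2×$240.00 = $41,825.00
  $1,839.32 + 21.37% × ($41,825.00 − $19,600.00) = $1,839.32 + 21.37% × $22,225.00 = $6,588.80
Canton Income Tax (Married): taxable = $42,305.00 − 2×$240.00 = $41,825.00
  $1,335.60 + 13.8% × ($41,825.00 − $16,000.00) = $1,335.60 + 13.8% × $25,825.00 = $4,899.45
Difference: |$6,588.80 − $4,899.45| = $1,689.35 (higher under Single)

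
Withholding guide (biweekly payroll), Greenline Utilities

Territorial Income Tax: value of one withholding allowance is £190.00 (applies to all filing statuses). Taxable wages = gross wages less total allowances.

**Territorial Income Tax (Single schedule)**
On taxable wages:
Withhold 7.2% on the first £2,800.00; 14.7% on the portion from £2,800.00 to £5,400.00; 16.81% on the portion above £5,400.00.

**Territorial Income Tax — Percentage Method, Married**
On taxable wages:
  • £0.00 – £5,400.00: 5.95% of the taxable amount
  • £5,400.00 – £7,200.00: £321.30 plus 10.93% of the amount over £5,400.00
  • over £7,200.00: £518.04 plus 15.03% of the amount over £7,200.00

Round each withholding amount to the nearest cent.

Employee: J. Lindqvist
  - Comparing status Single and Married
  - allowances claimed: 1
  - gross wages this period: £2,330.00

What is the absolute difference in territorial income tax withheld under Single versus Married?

£26.75

Territorial Income Tax (Single): taxable = £2,330.00 − 1×£190.00 = £2,140.00
  7.2% × £2,140.00 = £154.08
Territorial Income Tax (Married): taxable = £2,330.00 − 1×£190.00 = £2,140.00
  5.95% × £2,140.00 = £127.33
Difference: |£154.08 − £127.33| = £26.75 (higher under Single)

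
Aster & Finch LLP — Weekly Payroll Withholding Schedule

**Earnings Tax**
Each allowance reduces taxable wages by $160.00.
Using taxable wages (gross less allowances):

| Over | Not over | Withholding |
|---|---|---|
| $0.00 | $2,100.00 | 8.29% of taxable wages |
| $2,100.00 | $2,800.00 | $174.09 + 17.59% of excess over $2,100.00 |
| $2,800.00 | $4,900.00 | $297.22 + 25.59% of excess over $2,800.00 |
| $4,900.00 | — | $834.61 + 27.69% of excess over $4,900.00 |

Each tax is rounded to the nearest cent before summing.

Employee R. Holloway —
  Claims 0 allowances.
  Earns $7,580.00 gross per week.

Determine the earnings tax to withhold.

$1,576.70

Earnings Tax: taxable = $7,580.00
  $834.61 + 27.69% × ($7,580.00 − $4,900.00) = $834.61 + 27.69% × $2,680.00 = $1,576.70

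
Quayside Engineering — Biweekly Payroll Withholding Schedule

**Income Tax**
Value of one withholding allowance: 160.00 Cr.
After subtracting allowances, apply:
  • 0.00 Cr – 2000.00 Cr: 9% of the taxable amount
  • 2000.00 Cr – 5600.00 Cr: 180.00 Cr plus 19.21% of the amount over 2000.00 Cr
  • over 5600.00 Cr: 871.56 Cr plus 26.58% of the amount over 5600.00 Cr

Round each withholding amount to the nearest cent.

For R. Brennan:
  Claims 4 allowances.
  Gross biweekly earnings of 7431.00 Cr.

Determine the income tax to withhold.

1188.13 Cr

Income Tax: taxable = 7431.00 Cr − 4×160.00 Cr = 6791.00 Cr
  871.56 Cr + 26.58% × (6791.00 Cr − 5600.00 Cr) = 871.56 Cr + 26.58% × 1191.00 Cr = 1188.13 Cr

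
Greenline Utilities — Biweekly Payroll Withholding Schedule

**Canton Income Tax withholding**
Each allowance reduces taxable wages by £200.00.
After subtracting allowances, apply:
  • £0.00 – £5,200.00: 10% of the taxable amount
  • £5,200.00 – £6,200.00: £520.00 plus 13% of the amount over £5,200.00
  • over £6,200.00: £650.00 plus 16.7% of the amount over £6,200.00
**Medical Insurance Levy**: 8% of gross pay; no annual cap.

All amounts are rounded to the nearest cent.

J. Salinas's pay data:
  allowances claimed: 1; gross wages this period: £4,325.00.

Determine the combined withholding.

Canton Income Tax: taxable = £4,325.00 − 1×£200.00 = £4,125.00
  10% × £4,125.00 = £412.50
Medical Insurance Levy: 8% × £4,325.00 = £346.00
Total: £412.50 + £346.00 = £758.50

£758.50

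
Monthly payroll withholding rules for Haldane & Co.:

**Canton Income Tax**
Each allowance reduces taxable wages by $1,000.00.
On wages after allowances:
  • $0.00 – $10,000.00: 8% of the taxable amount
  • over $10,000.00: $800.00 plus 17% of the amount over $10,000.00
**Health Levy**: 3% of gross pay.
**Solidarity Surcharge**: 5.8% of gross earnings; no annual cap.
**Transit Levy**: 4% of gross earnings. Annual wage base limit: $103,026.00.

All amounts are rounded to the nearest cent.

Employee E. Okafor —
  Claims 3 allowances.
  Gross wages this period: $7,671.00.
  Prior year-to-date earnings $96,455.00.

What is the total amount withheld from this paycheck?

Canton Income Tax: taxable = $7,671.00 − 3×$1,000.00 = $4,671.00
  8% × $4,671.00 = $373.68
Health Levy: 3% × $7,671.00 = $230.13
Solidarity Surcharge: 5.8% × $7,671.00 = $444.92
Transit Levy: cap $103,026.00 − YTD $96,455.00 = $6,571.00 subject; 4% × $6,571.00 = $262.84
Total: $373.68 + $230.13 + $444.92 + $262.84 = $1,311.57

$1,311.57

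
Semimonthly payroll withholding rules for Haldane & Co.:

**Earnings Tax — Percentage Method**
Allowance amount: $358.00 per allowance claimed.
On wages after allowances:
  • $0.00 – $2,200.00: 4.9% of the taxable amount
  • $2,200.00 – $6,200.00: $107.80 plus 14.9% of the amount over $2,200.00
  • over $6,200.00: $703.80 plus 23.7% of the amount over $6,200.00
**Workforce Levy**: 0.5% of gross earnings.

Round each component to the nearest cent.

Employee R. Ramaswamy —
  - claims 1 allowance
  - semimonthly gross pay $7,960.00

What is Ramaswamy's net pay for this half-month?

Earnings Tax: taxable = $7,960.00 − 1×$358.00 = $7,602.00
  $703.80 + 23.7% × ($7,602.00 − $6,200.00) = $703.80 + 23.7% × $1,402.00 = $1,036.07
Workforce Levy: 0.5% × $7,960.00 = $39.80
Total withheld: $1,036.07 + $39.80 = $1,075.87
Net pay: $7,960.00 − $1,075.87 = $6,884.13

$6,884.13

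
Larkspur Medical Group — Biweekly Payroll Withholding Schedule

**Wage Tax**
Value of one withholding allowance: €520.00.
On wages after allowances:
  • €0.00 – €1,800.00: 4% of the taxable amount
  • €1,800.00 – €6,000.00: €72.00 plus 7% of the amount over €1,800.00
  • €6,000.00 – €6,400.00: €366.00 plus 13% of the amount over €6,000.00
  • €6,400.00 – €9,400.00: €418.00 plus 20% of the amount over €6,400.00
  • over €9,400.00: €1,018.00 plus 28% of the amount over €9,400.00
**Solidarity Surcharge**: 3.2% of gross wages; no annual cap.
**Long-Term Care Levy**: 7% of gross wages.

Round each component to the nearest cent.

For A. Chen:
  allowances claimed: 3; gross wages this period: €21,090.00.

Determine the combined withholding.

€6,005.58

Wage Tax: taxable = €21,090.00 − 3×€520.00 = €19,530.00
  €1,018.00 + 28% × (€19,530.00 − €9,400.00) = €1,018.00 + 28% × €10,130.00 = €3,854.40
Solidarity Surcharge: 3.2% × €21,090.00 = €674.88
Long-Term Care Levy: 7% × €21,090.00 = €1,476.30
Total: €3,854.40 + €674.88 + €1,476.30 = €6,005.58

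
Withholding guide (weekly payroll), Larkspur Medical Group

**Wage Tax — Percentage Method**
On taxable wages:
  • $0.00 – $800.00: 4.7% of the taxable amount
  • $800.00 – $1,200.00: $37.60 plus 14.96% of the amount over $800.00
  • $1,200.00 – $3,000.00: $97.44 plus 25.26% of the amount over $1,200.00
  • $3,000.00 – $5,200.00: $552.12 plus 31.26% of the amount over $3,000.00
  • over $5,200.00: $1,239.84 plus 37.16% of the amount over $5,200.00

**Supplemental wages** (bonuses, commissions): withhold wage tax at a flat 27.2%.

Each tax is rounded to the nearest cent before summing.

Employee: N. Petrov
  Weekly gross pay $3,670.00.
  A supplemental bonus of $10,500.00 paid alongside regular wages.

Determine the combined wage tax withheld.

$3,617.56

Wage Tax: taxable = $3,670.00
  $552.12 + 31.26% × ($3,670.00 − $3,000.00) = $552.12 + 31.26% × $670.00 = $761.56
Supplemental (27.2% flat on bonus): 27.2% × $10,500.00 = $2,856.00
Total wage tax: $761.56 + $2,856.00 = $3,617.56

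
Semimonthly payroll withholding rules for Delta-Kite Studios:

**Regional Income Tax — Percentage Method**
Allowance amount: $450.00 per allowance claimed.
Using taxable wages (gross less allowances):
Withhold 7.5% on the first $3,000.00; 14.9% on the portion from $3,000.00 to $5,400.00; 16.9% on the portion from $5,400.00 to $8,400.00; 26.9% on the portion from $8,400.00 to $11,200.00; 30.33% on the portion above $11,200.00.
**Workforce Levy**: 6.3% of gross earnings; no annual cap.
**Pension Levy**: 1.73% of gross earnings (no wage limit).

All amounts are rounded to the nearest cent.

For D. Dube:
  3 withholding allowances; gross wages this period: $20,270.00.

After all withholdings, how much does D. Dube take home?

Regional Income Tax: taxable = $20,270.00 − 3×$450.00 = $18,920.00
  $1,842.80 + 30.33% × ($18,920.00 − $11,200.00) = $1,842.80 + 30.33% × $7,720.00 = $4,184.28
Workforce Levy: 6.3% × $20,270.00 = $1,277.01
Pension Levy: 1.73% × $20,270.00 = $350.67
Total withheld: $4,184.28 + $1,277.01 + $350.67 = $5,811.96
Net pay: $20,270.00 − $5,811.96 = $14,458.04

$14,458.04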